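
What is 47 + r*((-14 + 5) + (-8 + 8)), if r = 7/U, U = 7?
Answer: 38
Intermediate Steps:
r = 1 (r = 7/7 = 7*(⅐) = 1)
47 + r*((-14 + 5) + (-8 + 8)) = 47 + 1*((-14 + 5) + (-8 + 8)) = 47 + 1*(-9 + 0) = 47 + 1*(-9) = 47 - 9 = 38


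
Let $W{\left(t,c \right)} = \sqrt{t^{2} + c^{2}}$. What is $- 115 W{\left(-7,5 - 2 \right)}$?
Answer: $- 115 \sqrt{58} \approx -875.81$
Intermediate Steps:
$W{\left(t,c \right)} = \sqrt{c^{2} + t^{2}}$
$- 115 W{\left(-7,5 - 2 \right)} = - 115 \sqrt{\left(5 - 2\right)^{2} + \left(-7\right)^{2}} = - 115 \sqrt{3^{2} + 49} = - 115 \sqrt{9 + 49} = - 115 \sqrt{58}$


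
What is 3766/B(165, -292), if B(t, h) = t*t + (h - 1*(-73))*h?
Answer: 3766/91173 ≈ 0.041306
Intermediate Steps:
B(t, h) = t**2 + h*(73 + h) (B(t, h) = t**2 + (h + 73)*h = t**2 + (73 + h)*h = t**2 + h*(73 + h))
3766/B(165, -292) = 3766/((-292)**2 + 165**2 + 73*(-292)) = 3766/(85264 + 27225 - 21316) = 3766/91173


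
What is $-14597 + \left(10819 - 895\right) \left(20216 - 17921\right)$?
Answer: $22760983$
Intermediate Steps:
$-14597 + \left(10819 - 895\right) \left(20216 - 17921\right) = -14597 + 9924 \cdot 2295 = -14597 + 22775580 = 22760983$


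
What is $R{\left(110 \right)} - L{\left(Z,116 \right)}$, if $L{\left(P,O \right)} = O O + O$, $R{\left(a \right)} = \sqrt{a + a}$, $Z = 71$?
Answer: $-13572 + 2 \sqrt{55} \approx -13557.0$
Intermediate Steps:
$R{\left(a \right)} = \sqrt{2} \sqrt{a}$ ($R{\left(a \right)} = \sqrt{2 a} = \sqrt{2} \sqrt{a}$)
$L{\left(P,O \right)} = O + O^{2}$ ($L{\left(P,O \right)} = O^{2} + O = O + O^{2}$)
$R{\left(110 \right)} - L{\left(Z,116 \right)} = \sqrt{2} \sqrt{110} - 116 \left(1 + 116\right) = 2 \sqrt{55} - 116 \cdot 117 = 2 \sqrt{55} - 13572 = -13572 + 2 \sqrt{55}$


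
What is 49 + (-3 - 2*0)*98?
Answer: -245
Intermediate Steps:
49 + (-3 - 2*0)*98 = 49 + (-3 + 0)*98 = 49 - 3*98 = 49 - 294 = -245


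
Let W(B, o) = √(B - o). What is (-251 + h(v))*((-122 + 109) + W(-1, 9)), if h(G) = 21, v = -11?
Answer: 2990 - 230*I*√10 ≈ 2990.0 - 727.32*I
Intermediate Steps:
(-251 + h(v))*((-122 + 109) + W(-1, 9)) = (-251 + 21)*((-122 + 109) + √(-1 - 1*9)) = -230*(-13 + √(-1 - 9)) = -230*(-13 + √(-10)) = -230*(-13 + I*√10) = 2990 - 230*I*√10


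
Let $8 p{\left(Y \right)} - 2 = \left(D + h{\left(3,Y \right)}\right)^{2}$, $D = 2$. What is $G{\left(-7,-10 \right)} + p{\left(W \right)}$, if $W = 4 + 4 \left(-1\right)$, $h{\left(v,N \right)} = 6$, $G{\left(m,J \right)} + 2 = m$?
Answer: $- \frac{3}{4} \approx -0.75$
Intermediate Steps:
$G{\left(m,J \right)} = -2 + m$
$W = 0$ ($W = 4 - 4 = 0$)
$p{\left(Y \right)} = \frac{33}{4}$ ($p{\left(Y \right)} = \frac{1}{4} + \frac{\left(2 + 6\right)^{2}}{8} = \frac{1}{4} + \frac{8^{2}}{8} = \frac{1}{4} + \frac{1}{8} \cdot 64 = \frac{1}{4} + 8 = \frac{33}{4}$)
$G{\left(-7,-10 \right)} + p{\left(W \right)} = \left(-2 - 7\right) + \frac{33}{4} = -9 + \frac{33}{4} = - \frac{3}{4}$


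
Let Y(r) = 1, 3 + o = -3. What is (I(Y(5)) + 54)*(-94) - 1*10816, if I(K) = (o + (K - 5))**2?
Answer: -25292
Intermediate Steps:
o = -6 (o = -3 - 3 = -6)
I(K) = (-11 + K)**2 (I(K) = (-6 + (K - 5))**2 = (-6 + (-5 + K))**2 = (-11 + K)**2)
(I(Y(5)) + 54)*(-94) - 1*10816 = ((-11 + 1)**2 + 54)*(-94) - 1*10816 = ((-10)**2 + 54)*(-94) - 10816 = (100 + 54)*(-94) - 10816 = 154*(-94) - 10816 = -14476 - 10816 = -25292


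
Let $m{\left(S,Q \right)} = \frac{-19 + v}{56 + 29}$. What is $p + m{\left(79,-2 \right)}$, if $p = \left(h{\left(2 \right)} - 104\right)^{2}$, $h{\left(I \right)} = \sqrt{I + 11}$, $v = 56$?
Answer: $\frac{920502}{85} - 208 \sqrt{13} \approx 10079.0$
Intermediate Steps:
$h{\left(I \right)} = \sqrt{11 + I}$
$m{\left(S,Q \right)} = \frac{37}{85}$ ($m{\left(S,Q \right)} = \frac{-19 + 56}{56 + 29} = \frac{37}{85}$)
$p = \left(-104 + \sqrt{13}\right)^{2}$ ($p = \left(\sqrt{11 + 2} - 104\right)^{2} = \left(\sqrt{13} - 104\right)^{2} = \left(-104 + \sqrt{13}\right)^{2} \approx 10079.0$)
$p + m{\left(79,-2 \right)} = \left(104 - \sqrt{13}\right)^{2} + \frac{37}{85} = \frac{37}{85} + \left(104 - \sqrt{13}\right)^{2}$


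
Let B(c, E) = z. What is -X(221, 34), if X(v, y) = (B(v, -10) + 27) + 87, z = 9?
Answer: -123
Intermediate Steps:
B(c, E) = 9
X(v, y) = 123 (X(v, y) = (9 + 27) + 87 = 36 + 87 = 123)
-X(221, 34) = -1*123 = -123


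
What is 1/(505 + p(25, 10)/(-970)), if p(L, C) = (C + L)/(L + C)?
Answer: 970/489849 ≈ 0.0019802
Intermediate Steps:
p(L, C) = 1 (p(L, C) = (C + L)/(C + L) = 1)
1/(505 + p(25, 10)/(-970)) = 1/(505 + 1/(-970)) = 1/(505 + 1*(-1/970)) = 1/(505 - 1/970) = 1/(489849/970) = 970/489849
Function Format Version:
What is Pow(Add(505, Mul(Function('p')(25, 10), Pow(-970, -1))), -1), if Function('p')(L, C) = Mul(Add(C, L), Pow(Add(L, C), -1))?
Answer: Rational(970, 489849) ≈ 0.0019802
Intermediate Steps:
Function('p')(L, C) = 1 (Function('p')(L, C) = Mul(Add(C, L), Pow(Add(C, L), -1)) = 1)
Pow(Add(505, Mul(Function('p')(25, 10), Pow(-970, -1))), -1) = Pow(Add(505, Mul(1, Pow(-970, -1))), -1) = Pow(Add(505, Mul(1, Rational(-1, 970))), -1) = Pow(Add(505, Rational(-1, 970)), -1) = Pow(Rational(489849, 970), -1) = Rational(970, 489849)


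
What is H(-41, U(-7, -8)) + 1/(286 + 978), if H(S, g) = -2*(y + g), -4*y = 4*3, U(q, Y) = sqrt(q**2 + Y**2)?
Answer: 7585/1264 - 2*sqrt(113) ≈ -15.260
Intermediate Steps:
U(q, Y) = sqrt(Y**2 + q**2)
y = -3 ≈ -3.0000
H(S, g) = 6 - 2*g (H(S, g) = -2*(-3 + g) = 6 - 2*g)
H(-41, U(-7, -8)) + 1/(286 + 978) = (6 - 2*sqrt((-8)**2 + (-7)**2)) + 1/(286 + 978) = (6 - 2*sqrt(64 + 49)) + 1/1264 = (6 - 2*sqrt(113)) + 1/1264 = 7585/1264 - 2*sqrt(113)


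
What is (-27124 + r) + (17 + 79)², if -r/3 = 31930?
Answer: -113698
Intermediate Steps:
r = -95790 (r = -3*31930 = -95790)
(-27124 + r) + (17 + 79)² = (-27124 - 95790) + (17 + 79)² = -122914 + 96² = -122914 + 9216 = -113698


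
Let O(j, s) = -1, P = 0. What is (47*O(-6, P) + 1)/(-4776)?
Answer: 23/2388 ≈ 0.0096315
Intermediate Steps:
(47*O(-6, P) + 1)/(-4776) = (47*(-1) + 1)/(-4776) = (-47 + 1)*(-1/4776) = -46*(-1/4776) = 23/2388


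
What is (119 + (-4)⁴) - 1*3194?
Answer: -2819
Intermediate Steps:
(119 + (-4)⁴) - 1*3194 = (119 + 256) - 3194 = 375 - 3194 = -2819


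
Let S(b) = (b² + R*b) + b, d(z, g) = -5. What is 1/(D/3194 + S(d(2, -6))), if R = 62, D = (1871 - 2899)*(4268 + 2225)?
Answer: -1597/3800532 ≈ -0.00042020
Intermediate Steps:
D = -6674804 (D = -1028*6493 = -6674804)
S(b) = b² + 63*b (S(b) = (b² + 62*b) + b = b² + 63*b)
1/(D/3194 + S(d(2, -6))) = 1/(-6674804/3194 - 5*(63 - 5)) = 1/(-6674804*1/3194 - 5*58) = 1/(-3337402/1597 - 290) = 1/(-3800532/1597) = -1597/3800532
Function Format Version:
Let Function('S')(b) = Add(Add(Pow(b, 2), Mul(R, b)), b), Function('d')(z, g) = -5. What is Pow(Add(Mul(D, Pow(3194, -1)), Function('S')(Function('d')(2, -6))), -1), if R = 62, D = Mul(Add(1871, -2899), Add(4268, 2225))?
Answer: Rational(-1597, 3800532) ≈ -0.00042020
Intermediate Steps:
D = -6674804 (D = Mul(-1028, 6493) = -6674804)
Function('S')(b) = Add(Pow(b, 2), Mul(63, b)) (Function('S')(b) = Add(Add(Pow(b, 2), Mul(62, b)), b) = Add(Pow(b, 2), Mul(63, b)))
Pow(Add(Mul(D, Pow(3194, -1)), Function('S')(Function('d')(2, -6))), -1) = Pow(Add(Mul(-6674804, Pow(3194, -1)), Mul(-5, Add(63, -5))), -1) = Pow(Add(Mul(-6674804, Rational(1, 3194)), Mul(-5, 58)), -1) = Pow(Add(Rational(-3337402, 1597), -290), -1) = Pow(Rational(-3800532, 1597), -1) = Rational(-1597, 3800532)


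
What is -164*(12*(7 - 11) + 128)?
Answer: -13120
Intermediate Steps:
-164*(12*(7 - 11) + 128) = -164*(12*(-4) + 128) = -164*(-48 + 128) = -164*80 = -13120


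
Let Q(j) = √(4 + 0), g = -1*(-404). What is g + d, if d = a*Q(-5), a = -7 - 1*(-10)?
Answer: 410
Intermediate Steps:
g = 404
Q(j) = 2 (Q(j) = √4 = 2)
a = 3 (a = -7 + 10 = 3)
d = 6 (d = 3*2 = 6)
g + d = 404 + 6 = 410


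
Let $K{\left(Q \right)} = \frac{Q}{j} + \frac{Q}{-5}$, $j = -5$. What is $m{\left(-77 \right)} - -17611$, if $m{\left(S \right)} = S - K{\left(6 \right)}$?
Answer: $\frac{87682}{5} \approx 17536.0$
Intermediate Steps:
$K{\left(Q \right)} = - \frac{2 Q}{5}$ ($K{\left(Q \right)} = \frac{Q}{-5} + \frac{Q}{-5} = Q \left(- \frac{1}{5}\right) + Q \left(- \frac{1}{5}\right) = - \frac{Q}{5} - \frac{Q}{5} = - \frac{2 Q}{5}$)
$m{\left(S \right)} = \frac{12}{5} + S$ ($m{\left(S \right)} = S - \left(- \frac{2}{5}\right) 6 = S - - \frac{12}{5} = S + \frac{12}{5} = \frac{12}{5} + S$)
$m{\left(-77 \right)} - -17611 = \left(\frac{12}{5} - 77\right) - -17611 = - \frac{373}{5} + 17611 = \frac{87682}{5}$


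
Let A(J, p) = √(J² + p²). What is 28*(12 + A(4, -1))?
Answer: 336 + 28*√17 ≈ 451.45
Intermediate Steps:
28*(12 + A(4, -1)) = 28*(12 + √(4² + (-1)²)) = 28*(12 + √(16 + 1)) = 28*(12 + √17) = 336 + 28*√17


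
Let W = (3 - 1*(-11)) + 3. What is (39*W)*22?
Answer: 14586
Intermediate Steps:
W = 17 (W = (3 + 11) + 3 = 14 + 3 = 17)
(39*W)*22 = (39*17)*22 = 663*22 = 14586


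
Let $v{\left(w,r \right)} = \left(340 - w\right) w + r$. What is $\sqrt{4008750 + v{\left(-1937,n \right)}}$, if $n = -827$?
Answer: $i \sqrt{402626} \approx 634.53 i$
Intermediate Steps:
$v{\left(w,r \right)} = r + w \left(340 - w\right)$ ($v{\left(w,r \right)} = w \left(340 - w\right) + r = r + w \left(340 - w\right)$)
$\sqrt{4008750 + v{\left(-1937,n \right)}} = \sqrt{4008750 - 4411376} = \sqrt{-402626} = i \sqrt{402626}$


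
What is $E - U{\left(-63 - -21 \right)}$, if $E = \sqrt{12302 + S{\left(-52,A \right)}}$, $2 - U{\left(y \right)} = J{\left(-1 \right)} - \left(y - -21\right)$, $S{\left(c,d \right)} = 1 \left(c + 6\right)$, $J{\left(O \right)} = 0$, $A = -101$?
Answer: $19 + 4 \sqrt{766} \approx 129.71$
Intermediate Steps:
$S{\left(c,d \right)} = 6 + c$ ($S{\left(c,d \right)} = 1 \left(6 + c\right) = 6 + c$)
$U{\left(y \right)} = 23 + y$ ($U{\left(y \right)} = 2 - \left(0 - \left(y - -21\right)\right) = 2 - \left(0 - \left(y + 21\right)\right) = 2 - \left(0 - \left(21 + y\right)\right) = 2 - \left(-21 - y\right) = 2 + \left(21 + y\right) = 23 + y$)
$E = 4 \sqrt{766}$ ($E = \sqrt{12302 + \left(6 - 52\right)} = \sqrt{12302 - 46} = \sqrt{12256} = 4 \sqrt{766} \approx 110.71$)
$E - U{\left(-63 - -21 \right)} = 4 \sqrt{766} - \left(23 - 42\right) = 4 \sqrt{766} - -19 = 4 \sqrt{766} + 19 = 19 + 4 \sqrt{766}$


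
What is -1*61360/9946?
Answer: -30680/4973 ≈ -6.1693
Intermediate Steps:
-1*61360/9946 = -61360*1/9946 = -30680/4973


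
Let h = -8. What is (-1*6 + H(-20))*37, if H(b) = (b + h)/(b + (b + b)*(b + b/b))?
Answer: -1117/5 ≈ -223.40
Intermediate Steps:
H(b) = (-8 + b)/(b + 2*b*(1 + b)) (H(b) = (b - 8)/(b + (b + b)*(b + b/b)) = (-8 + b)/(b + (2*b)*(b + 1)) = (-8 + b)/(b + (2*b)*(1 + b)) = (-8 + b)/(b + 2*b*(1 + b)))
(-1*6 + H(-20))*37 = (-1*6 + (-8 - 20)/((-20)*(3 + 2*(-20))))*37 = (-6 - 1/20*(-28)/(3 - 40))*37 = (-6 - 1/20*(-28)/(-37))*37 = (-6 - 1/20*(-1/37)*(-28))*37 = (-6 - 7/185)*37 = -1117/185*37 = -1117/5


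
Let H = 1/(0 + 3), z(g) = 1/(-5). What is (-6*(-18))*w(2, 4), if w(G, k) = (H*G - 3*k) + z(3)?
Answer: -6228/5 ≈ -1245.6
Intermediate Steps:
z(g) = -1/5
H = 1/3 ≈ 0.33333
w(G, k) = -1/5 - 3*k + G/3 (w(G, k) = (G/3 - 3*k) - 1/5 = (-3*k + G/3) - 1/5 = -1/5 - 3*k + G/3)
(-6*(-18))*w(2, 4) = (-6*(-18))*(-1/5 - 3*4 + (1/3)*2) = 108*(-1/5 - 12 + 2/3) = 108*(-173/15) = -6228/5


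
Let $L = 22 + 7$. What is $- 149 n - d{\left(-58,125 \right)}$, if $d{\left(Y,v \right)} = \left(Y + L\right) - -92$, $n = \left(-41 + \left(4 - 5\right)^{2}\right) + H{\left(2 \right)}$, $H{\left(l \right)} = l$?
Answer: $5599$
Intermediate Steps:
$L = 29$
$n = -38$ ($n = \left(-41 + \left(4 - 5\right)^{2}\right) + 2 = \left(-41 + \left(-1\right)^{2}\right) + 2 = \left(-41 + 1\right) + 2 = -40 + 2 = -38$)
$d{\left(Y,v \right)} = 121 + Y$ ($d{\left(Y,v \right)} = \left(Y + 29\right) - -92 = \left(29 + Y\right) + 92 = 121 + Y$)
$- 149 n - d{\left(-58,125 \right)} = \left(-149\right) \left(-38\right) - \left(121 - 58\right) = 5662 - 63 = 5599$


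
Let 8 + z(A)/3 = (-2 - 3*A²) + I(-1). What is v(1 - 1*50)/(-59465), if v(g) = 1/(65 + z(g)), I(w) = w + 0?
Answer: 1/1283076305 ≈ 7.7938e-10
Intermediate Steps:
I(w) = w
z(A) = -33 - 9*A² (z(A) = -24 + 3*((-2 - 3*A²) - 1) = -24 + 3*(-3 - 3*A²) = -24 + (-9 - 9*A²) = -33 - 9*A²)
v(g) = 1/(32 - 9*g²) (v(g) = 1/(65 + (-33 - 9*g²)) = 1/(32 - 9*g²))
v(1 - 1*50)/(-59465) = -1/(-32 + 9*(1 - 1*50)²)/(-59465) = -1/(-32 + 9*(1 - 50)²)*(-1/59465) = -1/(-32 + 9*(-49)²)*(-1/59465) = -1/(-32 + 9*2401)*(-1/59465) = -1/(-32 + 21609)*(-1/59465) = -1/21577*(-1/59465) = 1/1283076305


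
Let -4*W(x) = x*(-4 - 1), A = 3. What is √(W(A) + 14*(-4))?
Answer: I*√209/2 ≈ 7.2284*I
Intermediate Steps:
W(x) = 5*x/4 (W(x) = -x*(-4 - 1)/4 = -x*(-5)/4 = -(-5)*x/4 = 5*x/4)
√(W(A) + 14*(-4)) = √((5/4)*3 + 14*(-4)) = √(15/4 - 56) = √(-209/4) = I*√209/2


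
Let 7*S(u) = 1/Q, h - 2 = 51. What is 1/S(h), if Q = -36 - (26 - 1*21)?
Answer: -287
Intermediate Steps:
h = 53 (h = 2 + 51 = 53)
Q = -41 (Q = -36 - (26 - 21) = -36 - 1*5 = -36 - 5 = -41)
S(u) = -1/287 (S(u) = (1/7)/(-41) = (1/7)*(-1/41) = -1/287)
1/S(h) = 1/(-1/287) = -287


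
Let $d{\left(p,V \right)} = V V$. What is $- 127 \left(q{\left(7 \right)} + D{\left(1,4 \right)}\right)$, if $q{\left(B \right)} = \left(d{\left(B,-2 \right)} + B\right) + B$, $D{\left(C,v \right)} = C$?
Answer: $-2413$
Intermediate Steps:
$d{\left(p,V \right)} = V^{2}$
$q{\left(B \right)} = 4 + 2 B$ ($q{\left(B \right)} = \left(\left(-2\right)^{2} + B\right) + B = \left(4 + B\right) + B = 4 + 2 B$)
$- 127 \left(q{\left(7 \right)} + D{\left(1,4 \right)}\right) = - 127 \left(\left(4 + 2 \cdot 7\right) + 1\right) = - 127 \left(\left(4 + 14\right) + 1\right) = - 127 \left(18 + 1\right) = \left(-127\right) 19 = -2413$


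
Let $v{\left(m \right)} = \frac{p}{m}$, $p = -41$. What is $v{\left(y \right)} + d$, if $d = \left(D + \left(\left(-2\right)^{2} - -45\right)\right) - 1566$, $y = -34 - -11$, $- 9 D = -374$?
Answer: $- \frac{305048}{207} \approx -1473.7$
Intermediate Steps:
$D = \frac{374}{9}$ ($D = \left(- \frac{1}{9}\right) \left(-374\right) = \frac{374}{9} \approx 41.556$)
$y = -23$ ($y = -34 + 11 = -23$)
$v{\left(m \right)} = - \frac{41}{m}$
$d = - \frac{13279}{9}$ ($d = \left(\frac{374}{9} + \left(\left(-2\right)^{2} - -45\right)\right) - 1566 = \left(\frac{374}{9} + \left(4 + 45\right)\right) - 1566 = \left(\frac{374}{9} + 49\right) - 1566 = \frac{815}{9} - 1566 = - \frac{13279}{9} \approx -1475.4$)
$v{\left(y \right)} + d = - \frac{41}{-23} - \frac{13279}{9} = \left(-41\right) \left(- \frac{1}{23}\right) - \frac{13279}{9} = \frac{41}{23} - \frac{13279}{9} = - \frac{305048}{207}$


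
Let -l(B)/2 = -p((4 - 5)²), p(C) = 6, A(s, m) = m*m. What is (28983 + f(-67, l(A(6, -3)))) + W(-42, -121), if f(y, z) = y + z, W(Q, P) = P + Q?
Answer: 28765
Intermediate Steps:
A(s, m) = m²
l(B) = 12 (l(B) = -(-2)*6 = -2*(-6) = 12)
(28983 + f(-67, l(A(6, -3)))) + W(-42, -121) = (28983 + (-67 + 12)) + (-121 - 42) = (28983 - 55) - 163 = 28928 - 163 = 28765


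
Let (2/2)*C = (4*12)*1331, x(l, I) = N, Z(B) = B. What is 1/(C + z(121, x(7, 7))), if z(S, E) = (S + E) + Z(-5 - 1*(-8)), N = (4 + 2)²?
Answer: 1/64048 ≈ 1.5613e-5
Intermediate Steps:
N = 36 (N = 6² = 36)
x(l, I) = 36
z(S, E) = 3 + E + S (z(S, E) = (S + E) + (-5 - 1*(-8)) = (E + S) + (-5 + 8) = (E + S) + 3 = 3 + E + S)
C = 63888 (C = (4*12)*1331 = 48*1331 = 63888)
1/(C + z(121, x(7, 7))) = 1/(63888 + (3 + 36 + 121)) = 1/(63888 + 160) = 1/64048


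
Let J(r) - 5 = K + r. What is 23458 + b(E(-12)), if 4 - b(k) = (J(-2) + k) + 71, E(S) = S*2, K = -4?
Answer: 23416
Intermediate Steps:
E(S) = 2*S
J(r) = 1 + r (J(r) = 5 + (-4 + r) = 1 + r)
b(k) = -66 - k (b(k) = 4 - (((1 - 2) + k) + 71) = 4 - ((-1 + k) + 71) = 4 - (70 + k) = 4 + (-70 - k) = -66 - k)
23458 + b(E(-12)) = 23458 + (-66 - 2*(-12)) = 23458 + (-66 - 1*(-24)) = 23458 + (-66 + 24) = 23458 - 42 = 23416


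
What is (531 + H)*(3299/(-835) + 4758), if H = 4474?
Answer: 3973600631/167 ≈ 2.3794e+7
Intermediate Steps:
(531 + H)*(3299/(-835) + 4758) = (531 + 4474)*(3299/(-835) + 4758) = 5005*(3299*(-1/835) + 4758) = 5005*(-3299/835 + 4758) = 5005*(3969631/835) = 3973600631/167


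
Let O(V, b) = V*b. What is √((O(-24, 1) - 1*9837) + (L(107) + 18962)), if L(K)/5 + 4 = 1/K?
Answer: 2*√25992226/107 ≈ 95.295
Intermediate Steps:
L(K) = -20 + 5/K
√((O(-24, 1) - 1*9837) + (L(107) + 18962)) = √((-24*1 - 1*9837) + ((-20 + 5/107) + 18962)) = √((-24 - 9837) + ((-20 + 5*(1/107)) + 18962)) = √(-9861 + ((-20 + 5/107) + 18962)) = √(-9861 + (-2135/107 + 18962)) = √(-9861 + 2026799/107) = √(971672/107) = 2*√25992226/107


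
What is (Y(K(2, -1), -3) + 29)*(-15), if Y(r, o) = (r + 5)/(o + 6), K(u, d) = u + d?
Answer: -465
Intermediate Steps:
K(u, d) = d + u
Y(r, o) = (5 + r)/(6 + o)
(Y(K(2, -1), -3) + 29)*(-15) = ((5 + (-1 + 2))/(6 - 3) + 29)*(-15) = ((5 + 1)/3 + 29)*(-15) = ((⅓)*6 + 29)*(-15) = (2 + 29)*(-15) = 31*(-15) = -465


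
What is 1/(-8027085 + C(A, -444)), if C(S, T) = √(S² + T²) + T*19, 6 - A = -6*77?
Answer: -2678507/21523199108427 - 68*√10/21523199108427 ≈ -1.2446e-7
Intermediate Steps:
A = 468 (A = 6 - (-6)*77 = 6 - 1*(-462) = 6 + 462 = 468)
C(S, T) = √(S² + T²) + 19*T
1/(-8027085 + C(A, -444)) = 1/(-8027085 + (√(468² + (-444)²) + 19*(-444))) = 1/(-8027085 + (√(219024 + 197136) - 8436)) = 1/(-8027085 + (√416160 - 8436)) = 1/(-8027085 + (204*√10 - 8436)) = 1/(-8027085 + (-8436 + 204*√10)) = 1/(-8035521 + 204*√10)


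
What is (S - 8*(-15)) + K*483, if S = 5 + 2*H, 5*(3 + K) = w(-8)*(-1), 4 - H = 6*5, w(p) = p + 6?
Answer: -5914/5 ≈ -1182.8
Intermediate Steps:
w(p) = 6 + p
H = -26 (H = 4 - 6*5 = 4 - 1*30 = 4 - 30 = -26)
K = -13/5 (K = -3 + ((6 - 8)*(-1))/5 = -3 + (-2*(-1))/5 = -3 + (1/5)*2 = -3 + 2/5 = -13/5 ≈ -2.6000)
S = -47 (S = 5 + 2*(-26) = 5 - 52 = -47)
(S - 8*(-15)) + K*483 = (-47 - 8*(-15)) - 13/5*483 = (-47 + 120) - 6279/5 = 73 - 6279/5 = -5914/5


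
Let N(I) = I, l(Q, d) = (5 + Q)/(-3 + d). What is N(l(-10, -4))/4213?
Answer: 5/29491 ≈ 0.00016954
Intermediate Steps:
l(Q, d) = (5 + Q)/(-3 + d)
N(l(-10, -4))/4213 = ((5 - 10)/(-3 - 4))/4213 = (-5/(-7))*(1/4213) = -1/7*(-5)*(1/4213) = (5/7)*(1/4213) = 5/29491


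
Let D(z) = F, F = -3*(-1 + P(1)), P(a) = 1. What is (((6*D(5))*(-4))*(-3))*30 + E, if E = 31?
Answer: 31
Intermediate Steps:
F = 0 (F = -3*(-1 + 1) = -3*0 = 0)
D(z) = 0
(((6*D(5))*(-4))*(-3))*30 + E = (((6*0)*(-4))*(-3))*30 + 31 = ((0*(-4))*(-3))*30 + 31 = (0*(-3))*30 + 31 = 0*30 + 31 = 0 + 31 = 31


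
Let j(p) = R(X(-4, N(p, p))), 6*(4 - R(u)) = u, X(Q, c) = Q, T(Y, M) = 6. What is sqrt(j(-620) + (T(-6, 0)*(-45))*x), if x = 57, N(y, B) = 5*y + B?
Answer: 2*I*sqrt(34617)/3 ≈ 124.04*I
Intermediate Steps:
N(y, B) = B + 5*y
R(u) = 4 - u/6
j(p) = 14/3 (j(p) = 4 - 1/6*(-4) = 4 + 2/3 = 14/3)
sqrt(j(-620) + (T(-6, 0)*(-45))*x) = sqrt(14/3 + (6*(-45))*57) = sqrt(14/3 - 270*57) = sqrt(14/3 - 15390) = sqrt(-46156/3) = 2*I*sqrt(34617)/3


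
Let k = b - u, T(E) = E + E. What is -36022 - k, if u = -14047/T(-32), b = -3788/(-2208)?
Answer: -158111485/4416 ≈ -35804.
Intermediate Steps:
T(E) = 2*E
b = 947/552 (b = -3788*(-1/2208) = 947/552 ≈ 1.7156)
u = 14047/64 (u = -14047/(2*(-32)) = -14047/(-64) = -14047*(-1/64) = 14047/64 ≈ 219.48)
k = -961667/4416 (k = 947/552 - 1*14047/64 = 947/552 - 14047/64 = -961667/4416 ≈ -217.77)
-36022 - k = -36022 - 1*(-961667/4416) = -36022 + 961667/4416 = -158111485/4416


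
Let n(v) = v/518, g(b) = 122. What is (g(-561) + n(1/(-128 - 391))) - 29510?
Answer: -7900728697/268842 ≈ -29388.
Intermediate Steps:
n(v) = v/518 (n(v) = v*(1/518) = v/518)
(g(-561) + n(1/(-128 - 391))) - 29510 = (122 + 1/(518*(-128 - 391))) - 29510 = (122 + (1/518)/(-519)) - 29510 = (122 + (1/518)*(-1/519)) - 29510 = (122 - 1/268842) - 29510 = 32798723/268842 - 29510 = -7900728697/268842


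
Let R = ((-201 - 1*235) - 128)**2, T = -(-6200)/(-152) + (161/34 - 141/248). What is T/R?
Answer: -2933627/25480761984 ≈ -0.00011513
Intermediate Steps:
T = -2933627/80104 (T = -(-6200)*(-1)/152 + (161*(1/34) - 141*1/248) = -124*25/76 + (161/34 - 141/248) = -775/19 + 17567/4216 = -2933627/80104 ≈ -36.623)
R = 318096 (R = ((-201 - 235) - 128)**2 = (-436 - 128)**2 = (-564)**2 = 318096)
T/R = -2933627/80104/318096 = -2933627/80104*1/318096 = -2933627/25480761984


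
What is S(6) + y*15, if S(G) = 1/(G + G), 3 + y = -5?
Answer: -1439/12 ≈ -119.92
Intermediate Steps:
y = -8 (y = -3 - 5 = -8)
S(G) = 1/(2*G)
S(6) + y*15 = (½)/6 - 8*15 = (½)*(⅙) - 120 = 1/12 - 120 = -1439/12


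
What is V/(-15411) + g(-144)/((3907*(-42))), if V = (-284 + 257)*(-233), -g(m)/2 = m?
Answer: -57597429/140491813 ≈ -0.40997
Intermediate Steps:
g(m) = -2*m
V = 6291 (V = -27*(-233) = 6291)
V/(-15411) + g(-144)/((3907*(-42))) = 6291/(-15411) + (-2*(-144))/((3907*(-42))) = 6291*(-1/15411) + 288/(-164094) = -2097/5137 + 288*(-1/164094) = -2097/5137 - 48/27349 = -57597429/140491813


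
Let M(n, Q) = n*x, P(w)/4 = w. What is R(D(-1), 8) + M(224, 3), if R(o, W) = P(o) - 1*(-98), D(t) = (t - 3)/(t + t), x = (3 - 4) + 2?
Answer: 330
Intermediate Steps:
P(w) = 4*w
x = 1 (x = -1 + 2 = 1)
D(t) = (-3 + t)/(2*t) (D(t) = (-3 + t)/((2*t)) = (-3 + t)*(1/(2*t)) = (-3 + t)/(2*t))
M(n, Q) = n (M(n, Q) = n*1 = n)
R(o, W) = 98 + 4*o (R(o, W) = 4*o - 1*(-98) = 4*o + 98 = 98 + 4*o)
R(D(-1), 8) + M(224, 3) = (98 + 4*((1/2)*(-3 - 1)/(-1))) + 224 = (98 + 4*((1/2)*(-1)*(-4))) + 224 = (98 + 4*2) + 224 = (98 + 8) + 224 = 106 + 224 = 330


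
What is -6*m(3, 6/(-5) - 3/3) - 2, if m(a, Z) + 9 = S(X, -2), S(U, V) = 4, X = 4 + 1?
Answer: 28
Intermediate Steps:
X = 5
m(a, Z) = -5 (m(a, Z) = -9 + 4 = -5)
-6*m(3, 6/(-5) - 3/3) - 2 = -6*(-5) - 2 = 30 - 2 = 28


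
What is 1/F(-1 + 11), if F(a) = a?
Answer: ⅒ ≈ 0.10000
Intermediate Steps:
1/F(-1 + 11) = 1/(-1 + 11) = 1/10 = ⅒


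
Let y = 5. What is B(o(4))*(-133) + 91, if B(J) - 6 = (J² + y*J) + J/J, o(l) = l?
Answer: -5628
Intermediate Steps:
B(J) = 7 + J² + 5*J (B(J) = 6 + ((J² + 5*J) + J/J) = 6 + ((J² + 5*J) + 1) = 6 + (1 + J² + 5*J) = 7 + J² + 5*J)
B(o(4))*(-133) + 91 = (7 + 4² + 5*4)*(-133) + 91 = (7 + 16 + 20)*(-133) + 91 = 43*(-133) + 91 = -5719 + 91 = -5628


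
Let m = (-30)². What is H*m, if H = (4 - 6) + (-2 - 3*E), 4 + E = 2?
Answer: 1800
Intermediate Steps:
E = -2 (E = -4 + 2 = -2)
m = 900
H = 2 (H = (4 - 6) + (-2 - 3*(-2)) = -2 + (-2 + 6) = -2 + 4 = 2)
H*m = 2*900 = 1800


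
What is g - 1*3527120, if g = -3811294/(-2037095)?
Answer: -7185074705106/2037095 ≈ -3.5271e+6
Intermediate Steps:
g = 3811294/2037095 (g = -3811294*(-1/2037095) = 3811294/2037095 ≈ 1.8709)
g - 1*3527120 = 3811294/2037095 - 1*3527120 = 3811294/2037095 - 3527120 = -7185074705106/2037095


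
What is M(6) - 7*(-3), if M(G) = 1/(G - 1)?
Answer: 106/5 ≈ 21.200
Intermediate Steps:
M(G) = 1/(-1 + G)
M(6) - 7*(-3) = 1/(-1 + 6) - 7*(-3) = 1/5 + 21 = ⅕ + 21 = 106/5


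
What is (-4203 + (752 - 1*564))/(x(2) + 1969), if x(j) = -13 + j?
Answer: -365/178 ≈ -2.0506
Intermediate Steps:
(-4203 + (752 - 1*564))/(x(2) + 1969) = (-4203 + (752 - 1*564))/((-13 + 2) + 1969) = (-4203 + (752 - 564))/(-11 + 1969) = (-4203 + 188)/1958 = -4015*1/1958 = -365/178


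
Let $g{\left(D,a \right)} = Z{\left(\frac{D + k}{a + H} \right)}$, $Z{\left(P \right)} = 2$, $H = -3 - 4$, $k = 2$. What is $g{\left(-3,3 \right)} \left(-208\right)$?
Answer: $-416$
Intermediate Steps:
$H = -7$ ($H = -3 - 4 = -7$)
$g{\left(D,a \right)} = 2$
$g{\left(-3,3 \right)} \left(-208\right) = 2 \left(-208\right) = -416$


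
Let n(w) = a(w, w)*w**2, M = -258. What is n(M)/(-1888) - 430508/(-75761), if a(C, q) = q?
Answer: 162736905217/17879596 ≈ 9101.8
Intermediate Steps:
n(w) = w**3 (n(w) = w*w**2 = w**3)
n(M)/(-1888) - 430508/(-75761) = (-258)**3/(-1888) - 430508/(-75761) = -17173512*(-1/1888) - 430508*(-1/75761) = 2146689/236 + 430508/75761 = 162736905217/17879596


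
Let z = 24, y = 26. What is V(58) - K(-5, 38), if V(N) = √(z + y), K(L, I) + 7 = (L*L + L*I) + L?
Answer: 177 + 5*√2 ≈ 184.07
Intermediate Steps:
K(L, I) = -7 + L + L² + I*L (K(L, I) = -7 + ((L*L + L*I) + L) = -7 + ((L² + I*L) + L) = -7 + (L + L² + I*L) = -7 + L + L² + I*L)
V(N) = 5*√2 (V(N) = √(24 + 26) = √50 = 5*√2)
V(58) - K(-5, 38) = 5*√2 - (-7 - 5 + (-5)² + 38*(-5)) = 5*√2 - (-7 - 5 + 25 - 190) = 5*√2 - 1*(-177) = 5*√2 + 177 = 177 + 5*√2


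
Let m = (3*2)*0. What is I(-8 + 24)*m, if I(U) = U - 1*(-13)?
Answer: 0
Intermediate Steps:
I(U) = 13 + U (I(U) = U + 13 = 13 + U)
m = 0 (m = 6*0 = 0)
I(-8 + 24)*m = (13 + (-8 + 24))*0 = (13 + 16)*0 = 29*0 = 0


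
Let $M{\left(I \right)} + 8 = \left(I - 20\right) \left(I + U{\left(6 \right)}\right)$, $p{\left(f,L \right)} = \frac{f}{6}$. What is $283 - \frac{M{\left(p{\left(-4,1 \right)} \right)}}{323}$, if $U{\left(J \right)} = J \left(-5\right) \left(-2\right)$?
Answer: $\frac{833789}{2907} \approx 286.82$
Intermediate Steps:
$U{\left(J \right)} = 10 J$ ($U{\left(J \right)} = - 5 J \left(-2\right) = 10 J$)
$p{\left(f,L \right)} = \frac{f}{6}$ ($p{\left(f,L \right)} = f \frac{1}{6} = \frac{f}{6}$)
$M{\left(I \right)} = -8 + \left(-20 + I\right) \left(60 + I\right)$ ($M{\left(I \right)} = -8 + \left(I - 20\right) \left(I + 10 \cdot 6\right) = -8 + \left(-20 + I\right) \left(I + 60\right) = -8 + \left(-20 + I\right) \left(60 + I\right)$)
$283 - \frac{M{\left(p{\left(-4,1 \right)} \right)}}{323} = 283 - \frac{-1208 + \left(\frac{1}{6} \left(-4\right)\right)^{2} + 40 \cdot \frac{1}{6} \left(-4\right)}{323} = 283 - \left(-1208 + \left(- \frac{2}{3}\right)^{2} + 40 \left(- \frac{2}{3}\right)\right) \frac{1}{323} = 283 - \left(-1208 + \frac{4}{9} - \frac{80}{3}\right) \frac{1}{323} = 283 - \left(- \frac{11108}{9}\right) \frac{1}{323} = 283 - - \frac{11108}{2907} = 283 + \frac{11108}{2907} = \frac{833789}{2907}$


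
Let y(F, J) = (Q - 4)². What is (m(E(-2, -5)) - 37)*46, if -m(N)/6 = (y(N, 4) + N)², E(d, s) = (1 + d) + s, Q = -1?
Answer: -101338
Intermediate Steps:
y(F, J) = 25 (y(F, J) = (-1 - 4)² = (-5)² = 25)
E(d, s) = 1 + d + s
m(N) = -6*(25 + N)²
(m(E(-2, -5)) - 37)*46 = (-6*(25 + (1 - 2 - 5))² - 37)*46 = (-6*(25 - 6)² - 37)*46 = (-6*19² - 37)*46 = (-6*361 - 37)*46 = (-2166 - 37)*46 = -2203*46 = -101338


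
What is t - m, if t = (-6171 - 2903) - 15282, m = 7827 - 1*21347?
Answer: -10836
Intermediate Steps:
m = -13520 (m = 7827 - 21347 = -13520)
t = -24356 (t = -9074 - 15282 = -24356)
t - m = -24356 - 1*(-13520) = -24356 + 13520 = -10836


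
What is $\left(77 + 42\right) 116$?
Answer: $13804$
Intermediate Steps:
$\left(77 + 42\right) 116 = 119 \cdot 116 = 13804$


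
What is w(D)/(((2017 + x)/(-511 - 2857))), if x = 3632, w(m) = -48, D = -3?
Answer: 53888/1883 ≈ 28.618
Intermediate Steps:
w(D)/(((2017 + x)/(-511 - 2857))) = -48*(-511 - 2857)/(2017 + 3632) = -48/(5649/(-3368)) = -48/(5649*(-1/3368)) = -48/(-5649/3368) = -48*(-3368/5649) = 53888/1883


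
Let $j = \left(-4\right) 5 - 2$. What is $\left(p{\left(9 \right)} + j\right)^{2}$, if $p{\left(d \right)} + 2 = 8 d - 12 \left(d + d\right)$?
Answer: $28224$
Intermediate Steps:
$p{\left(d \right)} = -2 - 16 d$ ($p{\left(d \right)} = -2 + \left(8 d - 12 \left(d + d\right)\right) = -2 + \left(8 d - 12 \cdot 2 d\right) = -2 + \left(8 d - 24 d\right) = -2 - 16 d$)
$j = -22$ ($j = -20 - 2 = -22$)
$\left(p{\left(9 \right)} + j\right)^{2} = \left(\left(-2 - 144\right) - 22\right)^{2} = \left(-146 - 22\right)^{2} = \left(-168\right)^{2} = 28224$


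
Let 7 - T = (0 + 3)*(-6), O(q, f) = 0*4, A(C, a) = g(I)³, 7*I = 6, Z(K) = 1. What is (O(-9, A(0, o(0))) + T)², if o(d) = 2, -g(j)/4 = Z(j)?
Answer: 625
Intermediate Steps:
I = 6/7 (I = (⅐)*6 = 6/7 ≈ 0.85714)
g(j) = -4 (g(j) = -4*1 = -4)
A(C, a) = -64 (A(C, a) = (-4)³ = -64)
O(q, f) = 0
T = 25 (T = 7 - (0 + 3)*(-6) = 7 - 3*(-6) = 7 - 1*(-18) = 7 + 18 = 25)
(O(-9, A(0, o(0))) + T)² = (0 + 25)² = 25² = 625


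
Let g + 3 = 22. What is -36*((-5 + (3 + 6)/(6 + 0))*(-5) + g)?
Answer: -1314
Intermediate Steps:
g = 19 (g = -3 + 22 = 19)
-36*((-5 + (3 + 6)/(6 + 0))*(-5) + g) = -36*((-5 + (3 + 6)/(6 + 0))*(-5) + 19) = -36*((-5 + 9/6)*(-5) + 19) = -36*((-5 + 9*(⅙))*(-5) + 19) = -36*((-5 + 3/2)*(-5) + 19) = -36*(-7/2*(-5) + 19) = -36*(35/2 + 19) = -36*73/2 = -1314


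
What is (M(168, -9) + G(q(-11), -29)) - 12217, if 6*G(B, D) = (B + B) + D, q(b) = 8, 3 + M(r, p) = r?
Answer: -72325/6 ≈ -12054.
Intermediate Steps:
M(r, p) = -3 + r
G(B, D) = B/3 + D/6 (G(B, D) = ((B + B) + D)/6 = (2*B + D)/6 = (D + 2*B)/6 = B/3 + D/6)
(M(168, -9) + G(q(-11), -29)) - 12217 = ((-3 + 168) + ((⅓)*8 + (⅙)*(-29))) - 12217 = (165 + (8/3 - 29/6)) - 12217 = (165 - 13/6) - 12217 = 977/6 - 12217 = -72325/6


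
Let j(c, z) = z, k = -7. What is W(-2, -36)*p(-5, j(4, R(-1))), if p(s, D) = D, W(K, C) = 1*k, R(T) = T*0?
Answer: 0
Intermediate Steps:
R(T) = 0
W(K, C) = -7 (W(K, C) = 1*(-7) = -7)
W(-2, -36)*p(-5, j(4, R(-1))) = -7*0 = 0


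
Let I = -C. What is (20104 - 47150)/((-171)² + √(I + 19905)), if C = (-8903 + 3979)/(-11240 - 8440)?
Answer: -3890992263120/4206679587151 + 54092*√120455583870/4206679587151 ≈ -0.92049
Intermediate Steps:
C = 1231/4920 (C = -4924/(-19680) = -4924*(-1/19680) = 1231/4920 ≈ 0.25020)
I = -1231/4920 (I = -1*1231/4920 = -1231/4920 ≈ -0.25020)
(20104 - 47150)/((-171)² + √(I + 19905)) = (20104 - 47150)/((-171)² + √(-1231/4920 + 19905)) = -27046/(29241 + √(97931369/4920)) = -27046/(29241 + √120455583870/2460)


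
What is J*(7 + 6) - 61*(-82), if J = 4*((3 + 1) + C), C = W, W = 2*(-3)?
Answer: 4898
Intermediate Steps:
W = -6
C = -6
J = -8 (J = 4*((3 + 1) - 6) = 4*(4 - 6) = 4*(-2) = -8)
J*(7 + 6) - 61*(-82) = -8*(7 + 6) - 61*(-82) = -8*13 + 5002 = -104 + 5002 = 4898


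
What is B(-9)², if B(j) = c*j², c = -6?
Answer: 236196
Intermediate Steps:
B(j) = -6*j²
B(-9)² = (-6*(-9)²)² = (-6*81)² = (-486)² = 236196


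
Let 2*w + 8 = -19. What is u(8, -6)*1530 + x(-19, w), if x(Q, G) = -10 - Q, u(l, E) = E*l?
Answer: -73431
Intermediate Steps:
w = -27/2 (w = -4 + (½)*(-19) = -4 - 19/2 = -27/2 ≈ -13.500)
u(8, -6)*1530 + x(-19, w) = -6*8*1530 + (-10 - 1*(-19)) = -48*1530 + (-10 + 19) = -73440 + 9 = -73431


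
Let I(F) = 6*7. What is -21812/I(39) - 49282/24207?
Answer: -4206928/8069 ≈ -521.37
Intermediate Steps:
I(F) = 42
-21812/I(39) - 49282/24207 = -21812/42 - 49282/24207 = -21812*1/42 - 49282*1/24207 = -1558/3 - 49282/24207 = -4206928/8069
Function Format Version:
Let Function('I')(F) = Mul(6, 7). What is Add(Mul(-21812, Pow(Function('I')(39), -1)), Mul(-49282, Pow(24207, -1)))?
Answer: Rational(-4206928, 8069) ≈ -521.37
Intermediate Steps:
Function('I')(F) = 42
Add(Mul(-21812, Pow(Function('I')(39), -1)), Mul(-49282, Pow(24207, -1))) = Add(Mul(-21812, Pow(42, -1)), Mul(-49282, Pow(24207, -1))) = Add(Mul(-21812, Rational(1, 42)), Mul(-49282, Rational(1, 24207))) = Add(Rational(-1558, 3), Rational(-49282, 24207)) = Rational(-4206928, 8069)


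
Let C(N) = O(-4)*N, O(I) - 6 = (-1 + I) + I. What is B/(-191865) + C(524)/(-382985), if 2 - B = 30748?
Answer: 2415373718/14696283405 ≈ 0.16435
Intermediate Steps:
B = -30746 (B = 2 - 1*30748 = 2 - 30748 = -30746)
O(I) = 5 + 2*I (O(I) = 6 + ((-1 + I) + I) = 6 + (-1 + 2*I) = 5 + 2*I)
C(N) = -3*N (C(N) = (5 + 2*(-4))*N = (5 - 8)*N = -3*N)
B/(-191865) + C(524)/(-382985) = -30746/(-191865) - 3*524/(-382985) = -30746*(-1/191865) - 1572*(-1/382985) = 30746/191865 + 1572/382985 = 2415373718/14696283405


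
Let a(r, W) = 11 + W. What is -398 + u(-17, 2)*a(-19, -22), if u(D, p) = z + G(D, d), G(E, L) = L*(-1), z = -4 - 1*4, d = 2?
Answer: -288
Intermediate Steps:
z = -8 (z = -4 - 4 = -8)
G(E, L) = -L
u(D, p) = -10 (u(D, p) = -8 - 1*2 = -8 - 2 = -10)
-398 + u(-17, 2)*a(-19, -22) = -398 - 10*(11 - 22) = -398 - 10*(-11) = -398 + 110 = -288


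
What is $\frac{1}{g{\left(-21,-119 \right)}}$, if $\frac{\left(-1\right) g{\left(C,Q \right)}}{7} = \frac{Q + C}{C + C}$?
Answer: $- \frac{3}{70} \approx -0.042857$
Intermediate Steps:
$g{\left(C,Q \right)} = - \frac{7 \left(C + Q\right)}{2 C}$ ($g{\left(C,Q \right)} = - 7 \frac{Q + C}{C + C} = - 7 \frac{C + Q}{2 C} = - \frac{7 \left(C + Q\right)}{2 C}$)
$\frac{1}{g{\left(-21,-119 \right)}} = \frac{1}{\frac{7}{2} \frac{1}{-21} \left(\left(-1\right) \left(-21\right) - -119\right)} = \frac{1}{\frac{7}{2} \left(- \frac{1}{21}\right) \left(21 + 119\right)} = \frac{1}{\frac{7}{2} \left(- \frac{1}{21}\right) 140} = \frac{1}{- \frac{70}{3}} = - \frac{3}{70}$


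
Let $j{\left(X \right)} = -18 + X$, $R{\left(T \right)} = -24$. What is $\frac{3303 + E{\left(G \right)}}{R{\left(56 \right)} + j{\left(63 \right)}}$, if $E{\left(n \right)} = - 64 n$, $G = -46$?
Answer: $\frac{6247}{21} \approx 297.48$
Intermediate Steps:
$\frac{3303 + E{\left(G \right)}}{R{\left(56 \right)} + j{\left(63 \right)}} = \frac{3303 - -2944}{-24 + \left(-18 + 63\right)} = \frac{3303 + 2944}{-24 + 45} = \frac{6247}{21}$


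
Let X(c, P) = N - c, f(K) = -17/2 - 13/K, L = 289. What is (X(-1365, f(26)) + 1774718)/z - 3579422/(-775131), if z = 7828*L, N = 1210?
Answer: 1353618950801/250510380036 ≈ 5.4034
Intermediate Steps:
f(K) = -17/2 - 13/K (f(K) = -17*1/2 - 13/K = -17/2 - 13/K)
z = 2262292 (z = 7828*289 = 2262292)
X(c, P) = 1210 - c
(X(-1365, f(26)) + 1774718)/z - 3579422/(-775131) = ((1210 - 1*(-1365)) + 1774718)/2262292 - 3579422/(-775131) = ((1210 + 1365) + 1774718)*(1/2262292) - 3579422*(-1/775131) = (2575 + 1774718)*(1/2262292) + 511346/110733 = 1777293*(1/2262292) + 511346/110733 = 1777293/2262292 + 511346/110733 = 1353618950801/250510380036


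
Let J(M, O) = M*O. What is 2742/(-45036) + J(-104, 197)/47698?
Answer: -87790457/179010594 ≈ -0.49042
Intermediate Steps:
2742/(-45036) + J(-104, 197)/47698 = 2742/(-45036) - 104*197/47698 = 2742*(-1/45036) - 20488*1/47698 = -457/7506 - 10244/23849 = -87790457/179010594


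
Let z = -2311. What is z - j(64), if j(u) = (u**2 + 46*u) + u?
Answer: -9415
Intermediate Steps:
j(u) = u**2 + 47*u
z - j(64) = -2311 - 64*(47 + 64) = -2311 - 64*111 = -2311 - 1*7104 = -2311 - 7104 = -9415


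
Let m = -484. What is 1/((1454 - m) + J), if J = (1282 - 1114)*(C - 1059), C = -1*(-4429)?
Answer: 1/568098 ≈ 1.7603e-6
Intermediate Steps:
C = 4429
J = 566160 (J = (1282 - 1114)*(4429 - 1059) = 168*3370 = 566160)
1/((1454 - m) + J) = 1/((1454 - 1*(-484)) + 566160) = 1/((1454 + 484) + 566160) = 1/(1938 + 566160) = 1/568098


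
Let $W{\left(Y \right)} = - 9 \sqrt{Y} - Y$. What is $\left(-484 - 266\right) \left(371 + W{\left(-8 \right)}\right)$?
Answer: $-284250 + 13500 i \sqrt{2} \approx -2.8425 \cdot 10^{5} + 19092.0 i$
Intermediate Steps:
$W{\left(Y \right)} = - Y - 9 \sqrt{Y}$
$\left(-484 - 266\right) \left(371 + W{\left(-8 \right)}\right) = \left(-484 - 266\right) \left(371 - \left(-8 + 9 \sqrt{-8}\right)\right) = - 750 \left(371 + \left(8 - 9 \cdot 2 i \sqrt{2}\right)\right) = - 750 \left(371 + \left(8 - 18 i \sqrt{2}\right)\right) = - 750 \left(379 - 18 i \sqrt{2}\right) = -284250 + 13500 i \sqrt{2}$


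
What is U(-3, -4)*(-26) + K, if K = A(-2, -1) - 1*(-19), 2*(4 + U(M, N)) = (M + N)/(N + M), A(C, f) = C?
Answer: 108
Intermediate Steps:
U(M, N) = -7/2 (U(M, N) = -4 + ((M + N)/(N + M))/2 = -4 + ((M + N)/(M + N))/2 = -4 + (½)*1 = -4 + ½ = -7/2)
K = 17 (K = -2 - 1*(-19) = -2 + 19 = 17)
U(-3, -4)*(-26) + K = -7/2*(-26) + 17 = 91 + 17 = 108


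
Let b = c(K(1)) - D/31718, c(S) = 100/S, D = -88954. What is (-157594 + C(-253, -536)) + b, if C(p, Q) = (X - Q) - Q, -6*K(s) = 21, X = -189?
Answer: -17399818704/111013 ≈ -1.5674e+5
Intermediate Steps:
K(s) = -7/2 (K(s) = -1/6*21 = -7/2)
C(p, Q) = -189 - 2*Q (C(p, Q) = (-189 - Q) - Q = -189 - 2*Q)
b = -2860461/111013 (b = 100/(-7/2) - (-88954)/31718 = 100*(-2/7) - (-88954)/31718 = -200/7 - 1*(-44477/15859) = -200/7 + 44477/15859 = -2860461/111013 ≈ -25.767)
(-157594 + C(-253, -536)) + b = (-157594 + (-189 - 2*(-536))) - 2860461/111013 = (-157594 + (-189 + 1072)) - 2860461/111013 = (-157594 + 883) - 2860461/111013 = -156711 - 2860461/111013 = -17399818704/111013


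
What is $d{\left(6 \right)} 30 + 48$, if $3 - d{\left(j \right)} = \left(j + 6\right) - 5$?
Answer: $-72$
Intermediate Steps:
$d{\left(j \right)} = 2 - j$ ($d{\left(j \right)} = 3 - \left(\left(j + 6\right) - 5\right) = 3 - \left(\left(6 + j\right) - 5\right) = 3 - \left(1 + j\right) = 2 - j$)
$d{\left(6 \right)} 30 + 48 = \left(2 - 6\right) 30 + 48 = \left(-4\right) 30 + 48 = -120 + 48 = -72$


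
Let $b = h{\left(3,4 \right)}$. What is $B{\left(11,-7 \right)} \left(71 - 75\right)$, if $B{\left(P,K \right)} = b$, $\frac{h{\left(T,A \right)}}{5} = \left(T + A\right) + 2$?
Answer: $-180$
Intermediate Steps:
$h{\left(T,A \right)} = 10 + 5 A + 5 T$ ($h{\left(T,A \right)} = 5 \left(\left(T + A\right) + 2\right) = 5 \left(\left(A + T\right) + 2\right) = 5 \left(2 + A + T\right) = 10 + 5 A + 5 T$)
$b = 45$ ($b = 10 + 5 \cdot 4 + 5 \cdot 3 = 10 + 20 + 15 = 45$)
$B{\left(P,K \right)} = 45$
$B{\left(11,-7 \right)} \left(71 - 75\right) = 45 \left(71 - 75\right) = 45 \left(-4\right) = -180$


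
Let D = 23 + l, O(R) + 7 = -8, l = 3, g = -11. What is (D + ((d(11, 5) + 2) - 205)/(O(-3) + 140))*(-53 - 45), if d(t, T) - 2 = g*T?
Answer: -293412/125 ≈ -2347.3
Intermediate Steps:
O(R) = -15 (O(R) = -7 - 8 = -15)
d(t, T) = 2 - 11*T
D = 26 (D = 23 + 3 = 26)
(D + ((d(11, 5) + 2) - 205)/(O(-3) + 140))*(-53 - 45) = (26 + (((2 - 11*5) + 2) - 205)/(-15 + 140))*(-53 - 45) = (26 + (((2 - 55) + 2) - 205)/125)*(-98) = (26 + ((-53 + 2) - 205)*(1/125))*(-98) = (26 + (-51 - 205)*(1/125))*(-98) = (26 - 256*1/125)*(-98) = (26 - 256/125)*(-98) = (2994/125)*(-98) = -293412/125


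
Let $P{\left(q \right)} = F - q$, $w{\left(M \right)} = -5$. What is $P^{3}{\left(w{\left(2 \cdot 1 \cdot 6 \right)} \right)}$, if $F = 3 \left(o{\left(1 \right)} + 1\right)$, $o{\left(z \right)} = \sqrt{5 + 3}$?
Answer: $2240 + 1584 \sqrt{2} \approx 4480.1$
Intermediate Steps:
$o{\left(z \right)} = 2 \sqrt{2}$ ($o{\left(z \right)} = \sqrt{8} = 2 \sqrt{2}$)
$F = 3 + 6 \sqrt{2}$ ($F = 3 \left(2 \sqrt{2} + 1\right) = 3 \left(1 + 2 \sqrt{2}\right) = 3 + 6 \sqrt{2} \approx 11.485$)
$P{\left(q \right)} = 3 - q + 6 \sqrt{2}$ ($P{\left(q \right)} = \left(3 + 6 \sqrt{2}\right) - q = 3 - q + 6 \sqrt{2}$)
$P^{3}{\left(w{\left(2 \cdot 1 \cdot 6 \right)} \right)} = \left(3 - -5 + 6 \sqrt{2}\right)^{3} = \left(3 + 5 + 6 \sqrt{2}\right)^{3} = \left(8 + 6 \sqrt{2}\right)^{3}$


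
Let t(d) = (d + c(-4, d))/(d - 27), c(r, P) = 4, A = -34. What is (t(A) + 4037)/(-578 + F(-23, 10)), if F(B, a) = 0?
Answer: -246287/35258 ≈ -6.9853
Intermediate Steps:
t(d) = (4 + d)/(-27 + d) (t(d) = (d + 4)/(d - 27) = (4 + d)/(-27 + d))
(t(A) + 4037)/(-578 + F(-23, 10)) = ((4 - 34)/(-27 - 34) + 4037)/(-578 + 0) = (-30/(-61) + 4037)/(-578) = (-1/61*(-30) + 4037)*(-1/578) = (30/61 + 4037)*(-1/578) = (246287/61)*(-1/578) = -246287/35258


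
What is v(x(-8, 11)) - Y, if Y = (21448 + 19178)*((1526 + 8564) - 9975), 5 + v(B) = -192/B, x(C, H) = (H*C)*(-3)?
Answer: -51391953/11 ≈ -4.6720e+6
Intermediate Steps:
x(C, H) = -3*C*H (x(C, H) = (C*H)*(-3) = -3*C*H)
v(B) = -5 - 192/B
Y = 4671990 (Y = 40626*(10090 - 9975) = 40626*115 = 4671990)
v(x(-8, 11)) - Y = (-5 - 192/((-3*(-8)*11))) - 1*4671990 = (-5 - 192/264) - 4671990 = (-5 - 192*1/264) - 4671990 = (-5 - 8/11) - 4671990 = -63/11 - 4671990 = -51391953/11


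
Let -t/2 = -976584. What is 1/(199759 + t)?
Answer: 1/2152927 ≈ 4.6448e-7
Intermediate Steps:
t = 1953168 (t = -2*(-976584) = 1953168)
1/(199759 + t) = 1/(199759 + 1953168) = 1/2152927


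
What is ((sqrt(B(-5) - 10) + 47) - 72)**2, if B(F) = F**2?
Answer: (25 - sqrt(15))**2 ≈ 446.35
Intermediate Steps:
((sqrt(B(-5) - 10) + 47) - 72)**2 = ((sqrt((-5)**2 - 10) + 47) - 72)**2 = ((sqrt(25 - 10) + 47) - 72)**2 = ((sqrt(15) + 47) - 72)**2 = ((47 + sqrt(15)) - 72)**2 = (-25 + sqrt(15))**2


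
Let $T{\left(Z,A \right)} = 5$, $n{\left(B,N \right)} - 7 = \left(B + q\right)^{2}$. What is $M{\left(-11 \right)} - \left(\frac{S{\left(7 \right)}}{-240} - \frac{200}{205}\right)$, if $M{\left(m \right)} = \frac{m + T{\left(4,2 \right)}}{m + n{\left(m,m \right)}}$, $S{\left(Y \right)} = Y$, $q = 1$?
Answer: $\frac{1159}{1230} \approx 0.94228$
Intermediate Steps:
$n{\left(B,N \right)} = 7 + \left(1 + B\right)^{2}$ ($n{\left(B,N \right)} = 7 + \left(B + 1\right)^{2} = 7 + \left(1 + B\right)^{2}$)
$M{\left(m \right)} = \frac{5 + m}{7 + m + \left(1 + m\right)^{2}}$ ($M{\left(m \right)} = \frac{m + 5}{m + \left(7 + \left(1 + m\right)^{2}\right)} = \frac{5 + m}{7 + m + \left(1 + m\right)^{2}}$)
$M{\left(-11 \right)} - \left(\frac{S{\left(7 \right)}}{-240} - \frac{200}{205}\right) = \frac{5 - 11}{7 - 11 + \left(1 - 11\right)^{2}} - \left(\frac{7}{-240} - \frac{200}{205}\right) = \frac{1}{7 - 11 + \left(-10\right)^{2}} \left(-6\right) - \left(7 \left(- \frac{1}{240}\right) - \frac{40}{41}\right) = \frac{1}{7 - 11 + 100} \left(-6\right) - \left(- \frac{7}{240} - \frac{40}{41}\right) = \frac{1}{96} \left(-6\right) - - \frac{9887}{9840} = \frac{1}{96} \left(-6\right) + \frac{9887}{9840} = - \frac{1}{16} + \frac{9887}{9840} = \frac{1159}{1230}$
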